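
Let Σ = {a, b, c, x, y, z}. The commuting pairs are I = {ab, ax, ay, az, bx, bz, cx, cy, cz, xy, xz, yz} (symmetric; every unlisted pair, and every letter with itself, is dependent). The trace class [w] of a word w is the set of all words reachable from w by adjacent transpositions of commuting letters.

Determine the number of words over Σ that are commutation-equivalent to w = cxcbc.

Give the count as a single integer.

drop 0:c onto floor
drop 1:x onto floor
drop 2:c onto {0:c}
drop 3:b onto {2:c}
drop 4:c onto {3:b}
ground layer = {0:c, 1:x}
drop-orders for the pieces not yet dropped (sum over which currently-grounded one goes next):
  1 to go: {1} 1  {4} 1
  2 to go: {1,4} 2  {3,4} 1
  3 to go: {1,3,4} 3  {2,3,4} 1
  if 0:c drops first: 4 orders
  if 1:x drops first: 1 orders
heap linearizations: 5

5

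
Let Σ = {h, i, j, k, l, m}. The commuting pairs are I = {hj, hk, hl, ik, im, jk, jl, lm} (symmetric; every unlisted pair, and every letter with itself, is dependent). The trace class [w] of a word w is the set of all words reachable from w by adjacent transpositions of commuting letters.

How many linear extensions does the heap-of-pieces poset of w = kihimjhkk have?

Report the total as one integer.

108

#0=k has no predecessor
#1=i has no predecessor
#2=h depends on [1:i]
#3=i depends on [2:h]
#4=m depends on [0:k, 2:h]
#5=j depends on [3:i, 4:m]
#6=h depends on [3:i, 4:m]
#7=k depends on [4:m]
#8=k depends on [7:k]
sources: [0:k, 1:i]
N(rest) = Σ N(rest − s) over sources s of rest; N(one piece) = 1:
  size 1 → [5]=1  [6]=1  [8]=1
  size 2 → [5,6]=2  [5,8]=2  [6,8]=2  [7,8]=1
  size 3 → [3,5,6]=2  [5,6,8]=6  [5,7,8]=3  [6,7,8]=3
  size 4 → [3,5,6,8]=8  [5,6,7,8]=12
  size 5 → [3,5,6,7,8]=20  [4,5,6,7,8]=12
  size 6 → [0,4,5,6,7,8]=12  [3,4,5,6,7,8]=32
  size 7 → [0,3,4,5,6,7,8]=44  [2,3,4,5,6,7,8]=32
  first=0(k) contributes 32
  first=1(i) contributes 76
|[w]| = 108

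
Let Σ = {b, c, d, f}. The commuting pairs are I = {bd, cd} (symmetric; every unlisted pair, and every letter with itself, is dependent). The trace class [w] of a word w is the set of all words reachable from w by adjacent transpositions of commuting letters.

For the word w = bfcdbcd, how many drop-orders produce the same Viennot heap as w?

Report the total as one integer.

drop 0:b onto floor
drop 1:f onto {0:b}
drop 2:c onto {1:f}
drop 3:d onto {1:f}
drop 4:b onto {2:c}
drop 5:c onto {4:b}
drop 6:d onto {3:d}
ground layer = {0:b}
drop-orders for the pieces not yet dropped (sum over which currently-grounded one goes next):
  1 to go: {5} 1  {6} 1
  2 to go: {3,6} 1  {4,5} 1  {5,6} 2
  3 to go: {2,4,5} 1  {3,5,6} 3  {4,5,6} 3
  4 to go: {2,4,5,6} 4  {3,4,5,6} 6
  5 to go: {2,3,4,5,6} 10
  if 0:b drops first: 10 orders

10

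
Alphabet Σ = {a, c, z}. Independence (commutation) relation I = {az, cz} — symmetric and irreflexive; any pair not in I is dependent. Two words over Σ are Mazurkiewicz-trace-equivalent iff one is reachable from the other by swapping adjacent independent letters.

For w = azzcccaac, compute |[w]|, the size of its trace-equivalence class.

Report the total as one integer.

36

0(a) covers ∅
1(z) covers ∅
2(z) covers 1:z
3(c) covers 0:a
4(c) covers 3:c
5(c) covers 4:c
6(a) covers 5:c
7(a) covers 6:a
8(c) covers 7:a
floor of heap: 0:a, 1:z
completions by unplaced set U, small U first (add the entries for U minus each lowest piece of U):
  |U|=1: {2}:1  {8}:1
  |U|=2: {1,2}:1  {2,8}:2  {7,8}:1
  |U|=3: {1,2,8}:3  {2,7,8}:3  {6,7,8}:1
  |U|=4: {1,2,7,8}:6  {2,6,7,8}:4  {5,6,7,8}:1
  |U|=5: {1,2,6,7,8}:10  {2,5,6,7,8}:5  {4,5,6,7,8}:1
  |U|=6: {1,2,5,6,7,8}:15  {2,4,5,6,7,8}:6  {3,4,5,6,7,8}:1
  |U|=7: {0,3,4,5,6,7,8}:1  {1,2,4,5,6,7,8}:21  {2,3,4,5,6,7,8}:7
  start at 0(a): 28
  start at 1(z): 8
sum over floor = 36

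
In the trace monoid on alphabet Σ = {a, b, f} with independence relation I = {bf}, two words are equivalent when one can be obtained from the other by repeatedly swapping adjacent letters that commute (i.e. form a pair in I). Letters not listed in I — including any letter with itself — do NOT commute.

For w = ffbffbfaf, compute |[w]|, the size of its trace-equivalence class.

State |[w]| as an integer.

0(f) covers ∅
1(f) covers 0:f
2(b) covers ∅
3(f) covers 1:f
4(f) covers 3:f
5(b) covers 2:b
6(f) covers 4:f
7(a) covers 5:b, 6:f
8(f) covers 7:a
floor of heap: 0:f, 2:b
completions by unplaced set U, small U first (add the entries for U minus each lowest piece of U):
  |U|=1: {8}:1
  |U|=2: {7,8}:1
  |U|=3: {5,7,8}:1  {6,7,8}:1
  |U|=4: {2,5,7,8}:1  {4,6,7,8}:1  {5,6,7,8}:2
  |U|=5: {2,5,6,7,8}:3  {3,4,6,7,8}:1  {4,5,6,7,8}:3
  |U|=6: {1,3,4,6,7,8}:1  {2,4,5,6,7,8}:6  {3,4,5,6,7,8}:4
  |U|=7: {0,1,3,4,6,7,8}:1  {1,3,4,5,6,7,8}:5  {2,3,4,5,6,7,8}:10
  start at 0(f): 15
  start at 2(b): 6
sum over floor = 21

21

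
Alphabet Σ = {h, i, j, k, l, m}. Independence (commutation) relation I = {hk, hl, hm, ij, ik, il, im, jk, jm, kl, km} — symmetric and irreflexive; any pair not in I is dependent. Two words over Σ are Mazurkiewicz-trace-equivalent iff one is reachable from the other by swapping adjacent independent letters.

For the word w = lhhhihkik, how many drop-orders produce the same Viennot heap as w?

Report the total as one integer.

0(l) covers ∅
1(h) covers ∅
2(h) covers 1:h
3(h) covers 2:h
4(i) covers 3:h
5(h) covers 4:i
6(k) covers ∅
7(i) covers 5:h
8(k) covers 6:k
floor of heap: 0:l, 1:h, 6:k
completions by unplaced set U, small U first (add the entries for U minus each lowest piece of U):
  |U|=1: {0}:1  {7}:1  {8}:1
  |U|=2: {0,7}:2  {0,8}:2  {5,7}:1  {6,8}:1  {7,8}:2
  |U|=3: {0,5,7}:3  {0,6,8}:3  {0,7,8}:6  {4,5,7}:1  {5,7,8}:3  {6,7,8}:3
  |U|=4: {0,4,5,7}:4  {0,5,7,8}:12  {0,6,7,8}:12  {3,4,5,7}:1  {4,5,7,8}:4  {5,6,7,8}:6
  |U|=5: {0,3,4,5,7}:5  {0,4,5,7,8}:20  {0,5,6,7,8}:30  {2,3,4,5,7}:1  {3,4,5,7,8}:5  {4,5,6,7,8}:10
  |U|=6: {0,2,3,4,5,7}:6  {0,3,4,5,7,8}:30  {0,4,5,6,7,8}:60  {1,2,3,4,5,7}:1  {2,3,4,5,7,8}:6  {3,4,5,6,7,8}:15
  |U|=7: {0,1,2,3,4,5,7}:7  {0,2,3,4,5,7,8}:42  {0,3,4,5,6,7,8}:105  {1,2,3,4,5,7,8}:7  {2,3,4,5,6,7,8}:21
  start at 0(l): 28
  start at 1(h): 168
  start at 6(k): 56
sum over floor = 252

252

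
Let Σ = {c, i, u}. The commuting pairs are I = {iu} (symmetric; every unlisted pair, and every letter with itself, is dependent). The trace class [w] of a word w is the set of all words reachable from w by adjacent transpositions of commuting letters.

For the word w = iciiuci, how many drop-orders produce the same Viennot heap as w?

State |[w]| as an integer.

3

drop 0:i onto floor
drop 1:c onto {0:i}
drop 2:i onto {1:c}
drop 3:i onto {2:i}
drop 4:u onto {1:c}
drop 5:c onto {3:i, 4:u}
drop 6:i onto {5:c}
ground layer = {0:i}
drop-orders for the pieces not yet dropped (sum over which currently-grounded one goes next):
  1 to go: {6} 1
  2 to go: {5,6} 1
  3 to go: {3,5,6} 1  {4,5,6} 1
  4 to go: {2,3,5,6} 1  {3,4,5,6} 2
  5 to go: {2,3,4,5,6} 3
  if 0:i drops first: 3 orders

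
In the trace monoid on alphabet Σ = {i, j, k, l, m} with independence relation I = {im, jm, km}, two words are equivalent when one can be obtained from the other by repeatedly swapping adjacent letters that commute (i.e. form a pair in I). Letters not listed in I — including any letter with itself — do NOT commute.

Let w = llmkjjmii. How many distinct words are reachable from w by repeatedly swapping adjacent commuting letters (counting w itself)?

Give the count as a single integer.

21

drop 0:l onto floor
drop 1:l onto {0:l}
drop 2:m onto {1:l}
drop 3:k onto {1:l}
drop 4:j onto {3:k}
drop 5:j onto {4:j}
drop 6:m onto {2:m}
drop 7:i onto {5:j}
drop 8:i onto {7:i}
ground layer = {0:l}
drop-orders for the pieces not yet dropped (sum over which currently-grounded one goes next):
  1 to go: {6} 1  {8} 1
  2 to go: {2,6} 1  {6,8} 2  {7,8} 1
  3 to go: {2,6,8} 3  {5,7,8} 1  {6,7,8} 3
  4 to go: {2,6,7,8} 6  {4,5,7,8} 1  {5,6,7,8} 4
  5 to go: {2,5,6,7,8} 10  {3,4,5,7,8} 1  {4,5,6,7,8} 5
  6 to go: {2,4,5,6,7,8} 15  {3,4,5,6,7,8} 6
  7 to go: {2,3,4,5,6,7,8} 21
  if 0:l drops first: 21 orders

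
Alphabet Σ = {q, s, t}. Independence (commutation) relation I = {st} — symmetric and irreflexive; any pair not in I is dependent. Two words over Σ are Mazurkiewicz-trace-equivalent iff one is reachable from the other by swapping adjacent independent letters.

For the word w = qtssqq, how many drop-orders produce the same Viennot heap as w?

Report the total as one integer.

3

#0=q has no predecessor
#1=t depends on [0:q]
#2=s depends on [0:q]
#3=s depends on [2:s]
#4=q depends on [1:t, 3:s]
#5=q depends on [4:q]
sources: [0:q]
N(rest) = Σ N(rest − s) over sources s of rest; N(one piece) = 1:
  size 1 → [5]=1
  size 2 → [4,5]=1
  size 3 → [1,4,5]=1  [3,4,5]=1
  size 4 → [1,3,4,5]=2  [2,3,4,5]=1
  first=0(q) contributes 3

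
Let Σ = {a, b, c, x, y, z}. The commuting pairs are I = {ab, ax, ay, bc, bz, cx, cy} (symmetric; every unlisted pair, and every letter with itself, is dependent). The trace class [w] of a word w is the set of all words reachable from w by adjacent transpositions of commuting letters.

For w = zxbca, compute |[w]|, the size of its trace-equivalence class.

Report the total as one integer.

6

#0=z has no predecessor
#1=x depends on [0:z]
#2=b depends on [1:x]
#3=c depends on [0:z]
#4=a depends on [3:c]
sources: [0:z]
N(rest) = Σ N(rest − s) over sources s of rest; N(one piece) = 1:
  size 1 → [2]=1  [4]=1
  size 2 → [1,2]=1  [2,4]=2  [3,4]=1
  size 3 → [1,2,4]=3  [2,3,4]=3
  first=0(z) contributes 6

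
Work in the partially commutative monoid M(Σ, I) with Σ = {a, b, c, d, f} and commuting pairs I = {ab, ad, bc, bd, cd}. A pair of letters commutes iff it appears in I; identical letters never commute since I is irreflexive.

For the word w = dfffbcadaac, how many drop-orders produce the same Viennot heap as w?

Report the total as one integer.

42

0(d) covers ∅
1(f) covers 0:d
2(f) covers 1:f
3(f) covers 2:f
4(b) covers 3:f
5(c) covers 3:f
6(a) covers 5:c
7(d) covers 3:f
8(a) covers 6:a
9(a) covers 8:a
10(c) covers 9:a
floor of heap: 0:d
completions by unplaced set U, small U first (add the entries for U minus each lowest piece of U):
  |U|=1: {4}:1  {7}:1  {10}:1
  |U|=2: {4,7}:2  {4,10}:2  {7,10}:2  {9,10}:1
  |U|=3: {4,7,10}:6  {4,9,10}:3  {7,9,10}:3  {8,9,10}:1
  |U|=4: {4,7,9,10}:12  {4,8,9,10}:4  {6,8,9,10}:1  {7,8,9,10}:4
  |U|=5: {4,6,8,9,10}:5  {4,7,8,9,10}:20  {5,6,8,9,10}:1  {6,7,8,9,10}:5
  |U|=6: {4,5,6,8,9,10}:6  {4,6,7,8,9,10}:30  {5,6,7,8,9,10}:6
  |U|=7: {4,5,6,7,8,9,10}:42
  |U|=8: {3,4,5,6,7,8,9,10}:42
  |U|=9: {2,3,4,5,6,7,8,9,10}:42
  start at 0(d): 42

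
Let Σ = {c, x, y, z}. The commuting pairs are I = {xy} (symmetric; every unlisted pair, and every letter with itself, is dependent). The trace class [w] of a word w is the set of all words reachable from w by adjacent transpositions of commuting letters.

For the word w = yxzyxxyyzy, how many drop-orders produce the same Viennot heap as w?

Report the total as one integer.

20

piece 0:y — minimal
piece 1:x — minimal
piece 2:z rests on {0:y, 1:x}
piece 3:y rests on {2:z}
piece 4:x rests on {2:z}
piece 5:x rests on {4:x}
piece 6:y rests on {3:y}
piece 7:y rests on {6:y}
piece 8:z rests on {5:x, 7:y}
piece 9:y rests on {8:z}
minimal pieces: {0:y, 1:x}
ways to finish when only these pieces remain (= sum over removing one remaining piece with nothing left below it):
  1 left: {9}→1
  2 left: {8,9}→1
  3 left: {5,8,9}→1  {7,8,9}→1
  4 left: {4,5,8,9}→1  {5,7,8,9}→2  {6,7,8,9}→1
  5 left: {3,6,7,8,9}→1  {4,5,7,8,9}→3  {5,6,7,8,9}→3
  6 left: {3,5,6,7,8,9}→4  {4,5,6,7,8,9}→6
  7 left: {3,4,5,6,7,8,9}→10
  8 left: {2,3,4,5,6,7,8,9}→10
  placing 0:y first → 10 extensions
  placing 1:x first → 10 extensions
total linear extensions = 20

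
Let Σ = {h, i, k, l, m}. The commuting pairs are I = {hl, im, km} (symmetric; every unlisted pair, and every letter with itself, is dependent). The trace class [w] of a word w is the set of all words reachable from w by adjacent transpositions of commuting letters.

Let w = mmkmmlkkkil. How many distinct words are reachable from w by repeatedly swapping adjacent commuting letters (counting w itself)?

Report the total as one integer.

#0=m has no predecessor
#1=m depends on [0:m]
#2=k has no predecessor
#3=m depends on [1:m]
#4=m depends on [3:m]
#5=l depends on [2:k, 4:m]
#6=k depends on [5:l]
#7=k depends on [6:k]
#8=k depends on [7:k]
#9=i depends on [8:k]
#10=l depends on [9:i]
sources: [0:m, 2:k]
N(rest) = Σ N(rest − s) over sources s of rest; N(one piece) = 1:
  size 1 → [10]=1
  size 2 → [9,10]=1
  size 3 → [8,9,10]=1
  size 4 → [7,8,9,10]=1
  size 5 → [6,7,8,9,10]=1
  size 6 → [5,6,7,8,9,10]=1
  size 7 → [2,5,6,7,8,9,10]=1  [4,5,6,7,8,9,10]=1
  size 8 → [2,4,5,6,7,8,9,10]=2  [3,4,5,6,7,8,9,10]=1
  size 9 → [1,3,4,5,6,7,8,9,10]=1  [2,3,4,5,6,7,8,9,10]=3
  first=0(m) contributes 4
  first=2(k) contributes 1
|[w]| = 5

5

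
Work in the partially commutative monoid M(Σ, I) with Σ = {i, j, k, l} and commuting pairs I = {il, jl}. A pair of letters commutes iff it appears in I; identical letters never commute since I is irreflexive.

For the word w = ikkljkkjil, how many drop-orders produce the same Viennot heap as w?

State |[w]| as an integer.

#0=i has no predecessor
#1=k depends on [0:i]
#2=k depends on [1:k]
#3=l depends on [2:k]
#4=j depends on [2:k]
#5=k depends on [3:l, 4:j]
#6=k depends on [5:k]
#7=j depends on [6:k]
#8=i depends on [7:j]
#9=l depends on [6:k]
sources: [0:i]
N(rest) = Σ N(rest − s) over sources s of rest; N(one piece) = 1:
  size 1 → [8]=1  [9]=1
  size 2 → [7,8]=1  [8,9]=2
  size 3 → [7,8,9]=3
  size 4 → [6,7,8,9]=3
  size 5 → [5,6,7,8,9]=3
  size 6 → [3,5,6,7,8,9]=3  [4,5,6,7,8,9]=3
  size 7 → [3,4,5,6,7,8,9]=6
  size 8 → [2,3,4,5,6,7,8,9]=6
  first=0(i) contributes 6

6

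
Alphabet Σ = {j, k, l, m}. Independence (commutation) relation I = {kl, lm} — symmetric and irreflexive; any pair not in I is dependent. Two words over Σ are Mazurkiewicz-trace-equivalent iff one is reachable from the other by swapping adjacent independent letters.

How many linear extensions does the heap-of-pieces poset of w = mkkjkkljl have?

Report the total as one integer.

#0=m has no predecessor
#1=k depends on [0:m]
#2=k depends on [1:k]
#3=j depends on [2:k]
#4=k depends on [3:j]
#5=k depends on [4:k]
#6=l depends on [3:j]
#7=j depends on [5:k, 6:l]
#8=l depends on [7:j]
sources: [0:m]
N(rest) = Σ N(rest − s) over sources s of rest; N(one piece) = 1:
  size 1 → [8]=1
  size 2 → [7,8]=1
  size 3 → [5,7,8]=1  [6,7,8]=1
  size 4 → [4,5,7,8]=1  [5,6,7,8]=2
  size 5 → [4,5,6,7,8]=3
  size 6 → [3,4,5,6,7,8]=3
  size 7 → [2,3,4,5,6,7,8]=3
  first=0(m) contributes 3

3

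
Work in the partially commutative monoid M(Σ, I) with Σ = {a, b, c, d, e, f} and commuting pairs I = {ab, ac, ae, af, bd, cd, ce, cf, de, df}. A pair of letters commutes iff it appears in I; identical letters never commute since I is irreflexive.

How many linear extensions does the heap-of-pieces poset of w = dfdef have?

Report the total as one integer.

#0=d has no predecessor
#1=f has no predecessor
#2=d depends on [0:d]
#3=e depends on [1:f]
#4=f depends on [3:e]
sources: [0:d, 1:f]
N(rest) = Σ N(rest − s) over sources s of rest; N(one piece) = 1:
  size 1 → [2]=1  [4]=1
  size 2 → [0,2]=1  [2,4]=2  [3,4]=1
  size 3 → [0,2,4]=3  [1,3,4]=1  [2,3,4]=3
  first=0(d) contributes 4
  first=1(f) contributes 6
|[w]| = 10

10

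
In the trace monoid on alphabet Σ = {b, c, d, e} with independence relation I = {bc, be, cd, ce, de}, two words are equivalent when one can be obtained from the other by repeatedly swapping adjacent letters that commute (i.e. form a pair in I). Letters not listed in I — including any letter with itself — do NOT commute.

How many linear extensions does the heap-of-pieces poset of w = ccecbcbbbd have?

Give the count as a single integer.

1260

0(c) covers ∅
1(c) covers 0:c
2(e) covers ∅
3(c) covers 1:c
4(b) covers ∅
5(c) covers 3:c
6(b) covers 4:b
7(b) covers 6:b
8(b) covers 7:b
9(d) covers 8:b
floor of heap: 0:c, 2:e, 4:b
completions by unplaced set U, small U first (add the entries for U minus each lowest piece of U):
  |U|=1: {2}:1  {5}:1  {9}:1
  |U|=2: {2,5}:2  {2,9}:2  {3,5}:1  {5,9}:2  {8,9}:1
  |U|=3: {1,3,5}:1  {2,3,5}:3  {2,5,9}:6  {2,8,9}:3  {3,5,9}:3  {5,8,9}:3  {7,8,9}:1
  |U|=4: {0,1,3,5}:1  {1,2,3,5}:4  {1,3,5,9}:4  {2,3,5,9}:12  {2,5,8,9}:12  {2,7,8,9}:4  {3,5,8,9}:6  {5,7,8,9}:4  {6,7,8,9}:1
  |U|=5: {0,1,2,3,5}:5  {0,1,3,5,9}:5  {1,2,3,5,9}:20  {1,3,5,8,9}:10  {2,3,5,8,9}:30  {2,5,7,8,9}:20  {2,6,7,8,9}:5  {3,5,7,8,9}:10  {4,6,7,8,9}:1  {5,6,7,8,9}:5
  |U|=6: {0,1,2,3,5,9}:30  {0,1,3,5,8,9}:15  {1,2,3,5,8,9}:60  {1,3,5,7,8,9}:20  {2,3,5,7,8,9}:60  {2,4,6,7,8,9}:6  {2,5,6,7,8,9}:30  {3,5,6,7,8,9}:15  {4,5,6,7,8,9}:6
  |U|=7: {0,1,2,3,5,8,9}:105  {0,1,3,5,7,8,9}:35  {1,2,3,5,7,8,9}:140  {1,3,5,6,7,8,9}:35  {2,3,5,6,7,8,9}:105  {2,4,5,6,7,8,9}:42  {3,4,5,6,7,8,9}:21
  |U|=8: {0,1,2,3,5,7,8,9}:280  {0,1,3,5,6,7,8,9}:70  {1,2,3,5,6,7,8,9}:280  {1,3,4,5,6,7,8,9}:56  {2,3,4,5,6,7,8,9}:168
  start at 0(c): 504
  start at 2(e): 126
  start at 4(b): 630
sum over floor = 1260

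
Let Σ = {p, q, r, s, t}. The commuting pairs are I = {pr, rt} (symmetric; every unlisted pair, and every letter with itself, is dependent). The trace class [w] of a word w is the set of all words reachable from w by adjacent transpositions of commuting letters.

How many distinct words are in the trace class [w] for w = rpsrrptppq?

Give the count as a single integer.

30

0(r) covers ∅
1(p) covers ∅
2(s) covers 0:r, 1:p
3(r) covers 2:s
4(r) covers 3:r
5(p) covers 2:s
6(t) covers 5:p
7(p) covers 6:t
8(p) covers 7:p
9(q) covers 4:r, 8:p
floor of heap: 0:r, 1:p
completions by unplaced set U, small U first (add the entries for U minus each lowest piece of U):
  |U|=1: {9}:1
  |U|=2: {4,9}:1  {8,9}:1
  |U|=3: {3,4,9}:1  {4,8,9}:2  {7,8,9}:1
  |U|=4: {3,4,8,9}:3  {4,7,8,9}:3  {6,7,8,9}:1
  |U|=5: {3,4,7,8,9}:6  {4,6,7,8,9}:4  {5,6,7,8,9}:1
  |U|=6: {3,4,6,7,8,9}:10  {4,5,6,7,8,9}:5
  |U|=7: {3,4,5,6,7,8,9}:15
  |U|=8: {2,3,4,5,6,7,8,9}:15
  start at 0(r): 15
  start at 1(p): 15
sum over floor = 30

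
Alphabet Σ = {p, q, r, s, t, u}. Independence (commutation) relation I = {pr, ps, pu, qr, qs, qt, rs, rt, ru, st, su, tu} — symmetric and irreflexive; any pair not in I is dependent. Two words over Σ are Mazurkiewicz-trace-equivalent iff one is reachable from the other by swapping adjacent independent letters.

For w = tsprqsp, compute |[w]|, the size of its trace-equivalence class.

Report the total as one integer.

drop 0:t onto floor
drop 1:s onto floor
drop 2:p onto {0:t}
drop 3:r onto floor
drop 4:q onto {2:p}
drop 5:s onto {1:s}
drop 6:p onto {4:q}
ground layer = {0:t, 1:s, 3:r}
drop-orders for the pieces not yet dropped (sum over which currently-grounded one goes next):
  1 to go: {3} 1  {5} 1  {6} 1
  2 to go: {1,5} 1  {3,5} 2  {3,6} 2  {4,6} 1  {5,6} 2
  3 to go: {1,3,5} 3  {1,5,6} 3  {2,4,6} 1  {3,4,6} 3  {3,5,6} 6  {4,5,6} 3
  4 to go: {0,2,4,6} 1  {1,3,5,6} 12  {1,4,5,6} 6  {2,3,4,6} 4  {2,4,5,6} 4  {3,4,5,6} 12
  5 to go: {0,2,3,4,6} 5  {0,2,4,5,6} 5  {1,2,4,5,6} 10  {1,3,4,5,6} 30  {2,3,4,5,6} 20
  if 0:t drops first: 60 orders
  if 1:s drops first: 30 orders
  if 3:r drops first: 15 orders
heap linearizations: 105

105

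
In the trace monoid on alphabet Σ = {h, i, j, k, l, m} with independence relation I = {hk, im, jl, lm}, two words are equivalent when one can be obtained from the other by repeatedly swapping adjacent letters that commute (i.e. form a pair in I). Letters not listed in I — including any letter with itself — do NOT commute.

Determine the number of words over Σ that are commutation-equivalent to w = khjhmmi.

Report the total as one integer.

6

piece 0:k — minimal
piece 1:h — minimal
piece 2:j rests on {0:k, 1:h}
piece 3:h rests on {2:j}
piece 4:m rests on {3:h}
piece 5:m rests on {4:m}
piece 6:i rests on {3:h}
minimal pieces: {0:k, 1:h}
ways to finish when only these pieces remain (= sum over removing one remaining piece with nothing left below it):
  1 left: {5}→1  {6}→1
  2 left: {4,5}→1  {5,6}→2
  3 left: {4,5,6}→3
  4 left: {3,4,5,6}→3
  5 left: {2,3,4,5,6}→3
  placing 0:k first → 3 extensions
  placing 1:h first → 3 extensions
total linear extensions = 6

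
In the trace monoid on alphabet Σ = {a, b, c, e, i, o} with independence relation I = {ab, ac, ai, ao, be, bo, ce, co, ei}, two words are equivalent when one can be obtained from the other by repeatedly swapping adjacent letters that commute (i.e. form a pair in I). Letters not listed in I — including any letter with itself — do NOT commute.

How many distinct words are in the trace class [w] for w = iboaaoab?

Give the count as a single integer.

#0=i has no predecessor
#1=b depends on [0:i]
#2=o depends on [0:i]
#3=a has no predecessor
#4=a depends on [3:a]
#5=o depends on [2:o]
#6=a depends on [4:a]
#7=b depends on [1:b]
sources: [0:i, 3:a]
N(rest) = Σ N(rest − s) over sources s of rest; N(one piece) = 1:
  size 1 → [5]=1  [6]=1  [7]=1
  size 2 → [1,7]=1  [2,5]=1  [4,6]=1  [5,6]=2  [5,7]=2  [6,7]=2
  size 3 → [1,5,7]=3  [1,6,7]=3  [2,5,6]=3  [2,5,7]=3  [3,4,6]=1  [4,5,6]=3  [4,6,7]=3  [5,6,7]=6
  size 4 → [1,2,5,7]=6  [1,4,6,7]=6  [1,5,6,7]=12  [2,4,5,6]=6  [2,5,6,7]=12  [3,4,5,6]=4  [3,4,6,7]=4  [4,5,6,7]=12
  size 5 → [0,1,2,5,7]=6  [1,2,5,6,7]=30  [1,3,4,6,7]=10  [1,4,5,6,7]=30  [2,3,4,5,6]=10  [2,4,5,6,7]=30  [3,4,5,6,7]=20
  size 6 → [0,1,2,5,6,7]=36  [1,2,4,5,6,7]=90  [1,3,4,5,6,7]=60  [2,3,4,5,6,7]=60
  first=0(i) contributes 210
  first=3(a) contributes 126
|[w]| = 336

336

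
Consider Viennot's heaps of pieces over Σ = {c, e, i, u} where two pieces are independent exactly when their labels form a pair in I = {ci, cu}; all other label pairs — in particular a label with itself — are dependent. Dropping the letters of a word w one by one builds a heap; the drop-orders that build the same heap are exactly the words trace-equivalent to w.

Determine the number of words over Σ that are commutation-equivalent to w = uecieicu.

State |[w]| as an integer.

drop 0:u onto floor
drop 1:e onto {0:u}
drop 2:c onto {1:e}
drop 3:i onto {1:e}
drop 4:e onto {2:c, 3:i}
drop 5:i onto {4:e}
drop 6:c onto {4:e}
drop 7:u onto {5:i}
ground layer = {0:u}
drop-orders for the pieces not yet dropped (sum over which currently-grounded one goes next):
  1 to go: {6} 1  {7} 1
  2 to go: {5,7} 1  {6,7} 2
  3 to go: {5,6,7} 3
  4 to go: {4,5,6,7} 3
  5 to go: {2,4,5,6,7} 3  {3,4,5,6,7} 3
  6 to go: {2,3,4,5,6,7} 6
  if 0:u drops first: 6 orders

6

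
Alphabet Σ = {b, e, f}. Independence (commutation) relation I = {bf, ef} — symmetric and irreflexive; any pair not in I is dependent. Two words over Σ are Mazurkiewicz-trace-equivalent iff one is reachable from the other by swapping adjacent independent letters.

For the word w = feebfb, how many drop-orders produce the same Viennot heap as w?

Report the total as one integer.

drop 0:f onto floor
drop 1:e onto floor
drop 2:e onto {1:e}
drop 3:b onto {2:e}
drop 4:f onto {0:f}
drop 5:b onto {3:b}
ground layer = {0:f, 1:e}
drop-orders for the pieces not yet dropped (sum over which currently-grounded one goes next):
  1 to go: {4} 1  {5} 1
  2 to go: {0,4} 1  {3,5} 1  {4,5} 2
  3 to go: {0,4,5} 3  {2,3,5} 1  {3,4,5} 3
  4 to go: {0,3,4,5} 6  {1,2,3,5} 1  {2,3,4,5} 4
  if 0:f drops first: 5 orders
  if 1:e drops first: 10 orders
heap linearizations: 15

15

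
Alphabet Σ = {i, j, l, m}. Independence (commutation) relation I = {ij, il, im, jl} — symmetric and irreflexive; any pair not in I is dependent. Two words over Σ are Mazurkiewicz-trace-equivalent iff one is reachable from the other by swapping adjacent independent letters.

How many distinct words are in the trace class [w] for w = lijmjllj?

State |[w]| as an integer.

96

#0=l has no predecessor
#1=i has no predecessor
#2=j has no predecessor
#3=m depends on [0:l, 2:j]
#4=j depends on [3:m]
#5=l depends on [3:m]
#6=l depends on [5:l]
#7=j depends on [4:j]
sources: [0:l, 1:i, 2:j]
N(rest) = Σ N(rest − s) over sources s of rest; N(one piece) = 1:
  size 1 → [1]=1  [6]=1  [7]=1
  size 2 → [1,6]=2  [1,7]=2  [4,7]=1  [5,6]=1  [6,7]=2
  size 3 → [1,4,7]=3  [1,5,6]=3  [1,6,7]=6  [4,6,7]=3  [5,6,7]=3
  size 4 → [1,4,6,7]=12  [1,5,6,7]=12  [4,5,6,7]=6
  size 5 → [1,4,5,6,7]=30  [3,4,5,6,7]=6
  size 6 → [0,3,4,5,6,7]=6  [1,3,4,5,6,7]=36  [2,3,4,5,6,7]=6
  first=0(l) contributes 42
  first=1(i) contributes 12
  first=2(j) contributes 42
|[w]| = 96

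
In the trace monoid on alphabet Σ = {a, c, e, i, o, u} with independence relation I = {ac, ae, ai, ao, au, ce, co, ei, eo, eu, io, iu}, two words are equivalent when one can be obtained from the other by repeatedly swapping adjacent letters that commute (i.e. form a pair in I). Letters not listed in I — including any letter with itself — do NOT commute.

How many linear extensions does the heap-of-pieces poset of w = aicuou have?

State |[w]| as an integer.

6

0(a) covers ∅
1(i) covers ∅
2(c) covers 1:i
3(u) covers 2:c
4(o) covers 3:u
5(u) covers 4:o
floor of heap: 0:a, 1:i
completions by unplaced set U, small U first (add the entries for U minus each lowest piece of U):
  |U|=1: {0}:1  {5}:1
  |U|=2: {0,5}:2  {4,5}:1
  |U|=3: {0,4,5}:3  {3,4,5}:1
  |U|=4: {0,3,4,5}:4  {2,3,4,5}:1
  start at 0(a): 1
  start at 1(i): 5
sum over floor = 6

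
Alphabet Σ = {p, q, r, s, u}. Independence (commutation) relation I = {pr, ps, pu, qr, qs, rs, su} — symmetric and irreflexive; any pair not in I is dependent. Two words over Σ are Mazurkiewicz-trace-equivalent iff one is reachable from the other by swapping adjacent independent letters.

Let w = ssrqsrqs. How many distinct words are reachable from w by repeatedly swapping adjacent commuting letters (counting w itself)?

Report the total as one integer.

420

#0=s has no predecessor
#1=s depends on [0:s]
#2=r has no predecessor
#3=q has no predecessor
#4=s depends on [1:s]
#5=r depends on [2:r]
#6=q depends on [3:q]
#7=s depends on [4:s]
sources: [0:s, 2:r, 3:q]
N(rest) = Σ N(rest − s) over sources s of rest; N(one piece) = 1:
  size 1 → [5]=1  [6]=1  [7]=1
  size 2 → [2,5]=1  [3,6]=1  [4,7]=1  [5,6]=2  [5,7]=2  [6,7]=2
  size 3 → [1,4,7]=1  [2,5,6]=3  [2,5,7]=3  [3,5,6]=3  [3,6,7]=3  [4,5,7]=3  [4,6,7]=3  [5,6,7]=6
  size 4 → [0,1,4,7]=1  [1,4,5,7]=4  [1,4,6,7]=4  [2,3,5,6]=6  [2,4,5,7]=6  [2,5,6,7]=12  [3,4,6,7]=6  [3,5,6,7]=12  [4,5,6,7]=12
  size 5 → [0,1,4,5,7]=5  [0,1,4,6,7]=5  [1,2,4,5,7]=10  [1,3,4,6,7]=10  [1,4,5,6,7]=20  [2,3,5,6,7]=30  [2,4,5,6,7]=30  [3,4,5,6,7]=30
  size 6 → [0,1,2,4,5,7]=15  [0,1,3,4,6,7]=15  [0,1,4,5,6,7]=30  [1,2,4,5,6,7]=60  [1,3,4,5,6,7]=60  [2,3,4,5,6,7]=90
  first=0(s) contributes 210
  first=2(r) contributes 105
  first=3(q) contributes 105
|[w]| = 420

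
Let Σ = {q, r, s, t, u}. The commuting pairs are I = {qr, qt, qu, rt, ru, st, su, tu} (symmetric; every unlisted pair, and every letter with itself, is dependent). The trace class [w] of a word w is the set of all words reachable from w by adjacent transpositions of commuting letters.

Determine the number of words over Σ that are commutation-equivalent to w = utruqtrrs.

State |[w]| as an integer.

3024

piece 0:u — minimal
piece 1:t — minimal
piece 2:r — minimal
piece 3:u rests on {0:u}
piece 4:q — minimal
piece 5:t rests on {1:t}
piece 6:r rests on {2:r}
piece 7:r rests on {6:r}
piece 8:s rests on {4:q, 7:r}
minimal pieces: {0:u, 1:t, 2:r, 4:q}
ways to finish when only these pieces remain (= sum over removing one remaining piece with nothing left below it):
  1 left: {3}→1  {5}→1  {8}→1
  2 left: {0,3}→1  {1,5}→1  {3,5}→2  {3,8}→2  {4,8}→1  {5,8}→2  {7,8}→1
  3 left: {0,3,5}→3  {0,3,8}→3  {1,3,5}→3  {1,5,8}→3  {3,4,8}→3  {3,5,8}→6  {3,7,8}→3  {4,5,8}→3  {4,7,8}→2  {5,7,8}→3  {6,7,8}→1
  4 left: {0,1,3,5}→6  {0,3,4,8}→6  {0,3,5,8}→12  {0,3,7,8}→6  {1,3,5,8}→12  {1,4,5,8}→6  {1,5,7,8}→6  {2,6,7,8}→1  {3,4,5,8}→12  {3,4,7,8}→8  {3,5,7,8}→12  {3,6,7,8}→4  {4,5,7,8}→8  {4,6,7,8}→3  {5,6,7,8}→4
  5 left: {0,1,3,5,8}→30  {0,3,4,5,8}→30  {0,3,4,7,8}→20  {0,3,5,7,8}→30  {0,3,6,7,8}→10  {1,3,4,5,8}→30  {1,3,5,7,8}→30  {1,4,5,7,8}→20  {1,5,6,7,8}→10  {2,3,6,7,8}→5  {2,4,6,7,8}→4  {2,5,6,7,8}→5  {3,4,5,7,8}→40  {3,4,6,7,8}→15  {3,5,6,7,8}→20  {4,5,6,7,8}→15
  6 left: {0,1,3,4,5,8}→90  {0,1,3,5,7,8}→90  {0,2,3,6,7,8}→15  {0,3,4,5,7,8}→120  {0,3,4,6,7,8}→45  {0,3,5,6,7,8}→60  {1,2,5,6,7,8}→15  {1,3,4,5,7,8}→120  {1,3,5,6,7,8}→60  {1,4,5,6,7,8}→45  {2,3,4,6,7,8}→24  {2,3,5,6,7,8}→30  {2,4,5,6,7,8}→24  {3,4,5,6,7,8}→90
  7 left: {0,1,3,4,5,7,8}→420  {0,1,3,5,6,7,8}→210  {0,2,3,4,6,7,8}→84  {0,2,3,5,6,7,8}→105  {0,3,4,5,6,7,8}→315  {1,2,3,5,6,7,8}→105  {1,2,4,5,6,7,8}→84  {1,3,4,5,6,7,8}→315  {2,3,4,5,6,7,8}→168
  placing 0:u first → 672 extensions
  placing 1:t first → 672 extensions
  placing 2:r first → 1260 extensions
  placing 4:q first → 420 extensions
total linear extensions = 3024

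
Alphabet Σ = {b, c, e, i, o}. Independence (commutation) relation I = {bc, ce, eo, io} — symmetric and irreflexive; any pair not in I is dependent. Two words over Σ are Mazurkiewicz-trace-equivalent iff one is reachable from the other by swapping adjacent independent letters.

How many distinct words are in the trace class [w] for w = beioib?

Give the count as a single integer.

4

#0=b has no predecessor
#1=e depends on [0:b]
#2=i depends on [1:e]
#3=o depends on [0:b]
#4=i depends on [2:i]
#5=b depends on [3:o, 4:i]
sources: [0:b]
N(rest) = Σ N(rest − s) over sources s of rest; N(one piece) = 1:
  size 1 → [5]=1
  size 2 → [3,5]=1  [4,5]=1
  size 3 → [2,4,5]=1  [3,4,5]=2
  size 4 → [1,2,4,5]=1  [2,3,4,5]=3
  first=0(b) contributes 4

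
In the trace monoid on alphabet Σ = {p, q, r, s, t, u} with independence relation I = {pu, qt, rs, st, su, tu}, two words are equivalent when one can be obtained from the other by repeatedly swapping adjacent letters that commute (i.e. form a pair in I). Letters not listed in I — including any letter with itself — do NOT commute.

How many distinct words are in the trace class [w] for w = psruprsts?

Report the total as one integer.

0(p) covers ∅
1(s) covers 0:p
2(r) covers 0:p
3(u) covers 2:r
4(p) covers 1:s, 2:r
5(r) covers 3:u, 4:p
6(s) covers 4:p
7(t) covers 5:r
8(s) covers 6:s
floor of heap: 0:p
completions by unplaced set U, small U first (add the entries for U minus each lowest piece of U):
  |U|=1: {7}:1  {8}:1
  |U|=2: {5,7}:1  {6,8}:1  {7,8}:2
  |U|=3: {3,5,7}:1  {5,7,8}:3  {6,7,8}:3
  |U|=4: {3,5,7,8}:4  {5,6,7,8}:6
  |U|=5: {3,5,6,7,8}:10  {4,5,6,7,8}:6
  |U|=6: {1,4,5,6,7,8}:6  {3,4,5,6,7,8}:16
  |U|=7: {1,3,4,5,6,7,8}:22  {2,3,4,5,6,7,8}:16
  start at 0(p): 38

38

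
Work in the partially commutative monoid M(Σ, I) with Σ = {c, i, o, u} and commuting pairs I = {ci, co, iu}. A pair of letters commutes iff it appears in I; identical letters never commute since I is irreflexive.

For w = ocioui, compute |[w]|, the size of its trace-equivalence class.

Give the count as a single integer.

0(o) covers ∅
1(c) covers ∅
2(i) covers 0:o
3(o) covers 2:i
4(u) covers 1:c, 3:o
5(i) covers 3:o
floor of heap: 0:o, 1:c
completions by unplaced set U, small U first (add the entries for U minus each lowest piece of U):
  |U|=1: {4}:1  {5}:1
  |U|=2: {1,4}:1  {4,5}:2
  |U|=3: {1,4,5}:3  {3,4,5}:2
  |U|=4: {1,3,4,5}:5  {2,3,4,5}:2
  start at 0(o): 7
  start at 1(c): 2
sum over floor = 9

9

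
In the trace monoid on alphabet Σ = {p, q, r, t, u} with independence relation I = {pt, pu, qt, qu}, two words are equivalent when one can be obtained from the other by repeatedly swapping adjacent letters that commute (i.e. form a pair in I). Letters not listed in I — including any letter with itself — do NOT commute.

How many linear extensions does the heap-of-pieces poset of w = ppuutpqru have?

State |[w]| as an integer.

35

drop 0:p onto floor
drop 1:p onto {0:p}
drop 2:u onto floor
drop 3:u onto {2:u}
drop 4:t onto {3:u}
drop 5:p onto {1:p}
drop 6:q onto {5:p}
drop 7:r onto {4:t, 6:q}
drop 8:u onto {7:r}
ground layer = {0:p, 2:u}
drop-orders for the pieces not yet dropped (sum over which currently-grounded one goes next):
  1 to go: {8} 1
  2 to go: {7,8} 1
  3 to go: {4,7,8} 1  {6,7,8} 1
  4 to go: {3,4,7,8} 1  {4,6,7,8} 2  {5,6,7,8} 1
  5 to go: {1,5,6,7,8} 1  {2,3,4,7,8} 1  {3,4,6,7,8} 3  {4,5,6,7,8} 3
  6 to go: {0,1,5,6,7,8} 1  {1,4,5,6,7,8} 4  {2,3,4,6,7,8} 4  {3,4,5,6,7,8} 6
  7 to go: {0,1,4,5,6,7,8} 5  {1,3,4,5,6,7,8} 10  {2,3,4,5,6,7,8} 10
  if 0:p drops first: 20 orders
  if 2:u drops first: 15 orders
heap linearizations: 35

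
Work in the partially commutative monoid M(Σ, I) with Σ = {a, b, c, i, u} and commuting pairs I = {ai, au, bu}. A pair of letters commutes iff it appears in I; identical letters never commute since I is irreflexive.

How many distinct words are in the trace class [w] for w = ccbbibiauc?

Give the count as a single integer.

0(c) covers ∅
1(c) covers 0:c
2(b) covers 1:c
3(b) covers 2:b
4(i) covers 3:b
5(b) covers 4:i
6(i) covers 5:b
7(a) covers 5:b
8(u) covers 6:i
9(c) covers 7:a, 8:u
floor of heap: 0:c
completions by unplaced set U, small U first (add the entries for U minus each lowest piece of U):
  |U|=1: {9}:1
  |U|=2: {7,9}:1  {8,9}:1
  |U|=3: {6,8,9}:1  {7,8,9}:2
  |U|=4: {6,7,8,9}:3
  |U|=5: {5,6,7,8,9}:3
  |U|=6: {4,5,6,7,8,9}:3
  |U|=7: {3,4,5,6,7,8,9}:3
  |U|=8: {2,3,4,5,6,7,8,9}:3
  start at 0(c): 3

3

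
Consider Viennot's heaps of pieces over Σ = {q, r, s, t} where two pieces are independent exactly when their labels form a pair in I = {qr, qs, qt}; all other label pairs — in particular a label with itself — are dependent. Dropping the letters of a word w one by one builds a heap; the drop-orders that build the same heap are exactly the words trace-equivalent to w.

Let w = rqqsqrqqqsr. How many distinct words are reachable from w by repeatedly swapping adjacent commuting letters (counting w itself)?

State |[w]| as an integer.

piece 0:r — minimal
piece 1:q — minimal
piece 2:q rests on {1:q}
piece 3:s rests on {0:r}
piece 4:q rests on {2:q}
piece 5:r rests on {3:s}
piece 6:q rests on {4:q}
piece 7:q rests on {6:q}
piece 8:q rests on {7:q}
piece 9:s rests on {5:r}
piece 10:r rests on {9:s}
minimal pieces: {0:r, 1:q}
ways to finish when only these pieces remain (= sum over removing one remaining piece with nothing left below it):
  1 left: {8}→1  {10}→1
  2 left: {7,8}→1  {8,10}→2  {9,10}→1
  3 left: {5,9,10}→1  {6,7,8}→1  {7,8,10}→3  {8,9,10}→3
  4 left: {3,5,9,10}→1  {4,6,7,8}→1  {5,8,9,10}→4  {6,7,8,10}→4  {7,8,9,10}→6
  5 left: {0,3,5,9,10}→1  {2,4,6,7,8}→1  {3,5,8,9,10}→5  {4,6,7,8,10}→5  {5,7,8,9,10}→10  {6,7,8,9,10}→10
  6 left: {0,3,5,8,9,10}→6  {1,2,4,6,7,8}→1  {2,4,6,7,8,10}→6  {3,5,7,8,9,10}→15  {4,6,7,8,9,10}→15  {5,6,7,8,9,10}→20
  7 left: {0,3,5,7,8,9,10}→21  {1,2,4,6,7,8,10}→7  {2,4,6,7,8,9,10}→21  {3,5,6,7,8,9,10}→35  {4,5,6,7,8,9,10}→35
  8 left: {0,3,5,6,7,8,9,10}→56  {1,2,4,6,7,8,9,10}→28  {2,4,5,6,7,8,9,10}→56  {3,4,5,6,7,8,9,10}→70
  9 left: {0,3,4,5,6,7,8,9,10}→126  {1,2,4,5,6,7,8,9,10}→84  {2,3,4,5,6,7,8,9,10}→126
  placing 0:r first → 210 extensions
  placing 1:q first → 252 extensions
total linear extensions = 462

462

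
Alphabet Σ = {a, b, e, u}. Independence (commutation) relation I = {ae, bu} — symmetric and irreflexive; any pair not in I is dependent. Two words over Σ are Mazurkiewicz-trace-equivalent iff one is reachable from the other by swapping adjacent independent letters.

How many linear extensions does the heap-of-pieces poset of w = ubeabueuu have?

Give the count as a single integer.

8

#0=u has no predecessor
#1=b has no predecessor
#2=e depends on [0:u, 1:b]
#3=a depends on [0:u, 1:b]
#4=b depends on [2:e, 3:a]
#5=u depends on [2:e, 3:a]
#6=e depends on [4:b, 5:u]
#7=u depends on [6:e]
#8=u depends on [7:u]
sources: [0:u, 1:b]
N(rest) = Σ N(rest − s) over sources s of rest; N(one piece) = 1:
  size 1 → [8]=1
  size 2 → [7,8]=1
  size 3 → [6,7,8]=1
  size 4 → [4,6,7,8]=1  [5,6,7,8]=1
  size 5 → [4,5,6,7,8]=2
  size 6 → [2,4,5,6,7,8]=2  [3,4,5,6,7,8]=2
  size 7 → [2,3,4,5,6,7,8]=4
  first=0(u) contributes 4
  first=1(b) contributes 4
|[w]| = 8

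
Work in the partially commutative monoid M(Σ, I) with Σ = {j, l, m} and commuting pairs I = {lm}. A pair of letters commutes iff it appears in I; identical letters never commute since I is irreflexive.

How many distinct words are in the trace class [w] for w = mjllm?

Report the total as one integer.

drop 0:m onto floor
drop 1:j onto {0:m}
drop 2:l onto {1:j}
drop 3:l onto {2:l}
drop 4:m onto {1:j}
ground layer = {0:m}
drop-orders for the pieces not yet dropped (sum over which currently-grounded one goes next):
  1 to go: {3} 1  {4} 1
  2 to go: {2,3} 1  {3,4} 2
  3 to go: {2,3,4} 3
  if 0:m drops first: 3 orders

3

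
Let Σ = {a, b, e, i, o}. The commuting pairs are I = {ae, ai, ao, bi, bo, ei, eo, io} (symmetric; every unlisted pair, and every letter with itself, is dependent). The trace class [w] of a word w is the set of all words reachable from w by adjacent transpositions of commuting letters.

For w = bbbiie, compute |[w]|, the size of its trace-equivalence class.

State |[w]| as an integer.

#0=b has no predecessor
#1=b depends on [0:b]
#2=b depends on [1:b]
#3=i has no predecessor
#4=i depends on [3:i]
#5=e depends on [2:b]
sources: [0:b, 3:i]
N(rest) = Σ N(rest − s) over sources s of rest; N(one piece) = 1:
  size 1 → [4]=1  [5]=1
  size 2 → [2,5]=1  [3,4]=1  [4,5]=2
  size 3 → [1,2,5]=1  [2,4,5]=3  [3,4,5]=3
  size 4 → [0,1,2,5]=1  [1,2,4,5]=4  [2,3,4,5]=6
  first=0(b) contributes 10
  first=3(i) contributes 5
|[w]| = 15

15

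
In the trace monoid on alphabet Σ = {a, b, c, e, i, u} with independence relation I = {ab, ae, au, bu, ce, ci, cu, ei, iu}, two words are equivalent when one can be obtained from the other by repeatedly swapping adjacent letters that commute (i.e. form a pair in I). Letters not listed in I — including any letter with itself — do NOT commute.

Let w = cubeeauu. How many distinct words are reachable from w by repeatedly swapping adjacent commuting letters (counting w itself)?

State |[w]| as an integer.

drop 0:c onto floor
drop 1:u onto floor
drop 2:b onto {0:c}
drop 3:e onto {1:u, 2:b}
drop 4:e onto {3:e}
drop 5:a onto {0:c}
drop 6:u onto {4:e}
drop 7:u onto {6:u}
ground layer = {0:c, 1:u}
drop-orders for the pieces not yet dropped (sum over which currently-grounded one goes next):
  1 to go: {5} 1  {7} 1
  2 to go: {5,7} 2  {6,7} 1
  3 to go: {4,6,7} 1  {5,6,7} 3
  4 to go: {3,4,6,7} 1  {4,5,6,7} 4
  5 to go: {1,3,4,6,7} 1  {2,3,4,6,7} 1  {3,4,5,6,7} 5
  6 to go: {1,2,3,4,6,7} 2  {1,3,4,5,6,7} 6  {2,3,4,5,6,7} 6
  if 0:c drops first: 14 orders
  if 1:u drops first: 6 orders
heap linearizations: 20

20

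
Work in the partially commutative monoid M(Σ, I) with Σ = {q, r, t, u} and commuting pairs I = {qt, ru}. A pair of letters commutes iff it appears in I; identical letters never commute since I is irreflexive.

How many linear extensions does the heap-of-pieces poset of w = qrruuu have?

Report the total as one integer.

drop 0:q onto floor
drop 1:r onto {0:q}
drop 2:r onto {1:r}
drop 3:u onto {0:q}
drop 4:u onto {3:u}
drop 5:u onto {4:u}
ground layer = {0:q}
drop-orders for the pieces not yet dropped (sum over which currently-grounded one goes next):
  1 to go: {2} 1  {5} 1
  2 to go: {1,2} 1  {2,5} 2  {4,5} 1
  3 to go: {1,2,5} 3  {2,4,5} 3  {3,4,5} 1
  4 to go: {1,2,4,5} 6  {2,3,4,5} 4
  if 0:q drops first: 10 orders

10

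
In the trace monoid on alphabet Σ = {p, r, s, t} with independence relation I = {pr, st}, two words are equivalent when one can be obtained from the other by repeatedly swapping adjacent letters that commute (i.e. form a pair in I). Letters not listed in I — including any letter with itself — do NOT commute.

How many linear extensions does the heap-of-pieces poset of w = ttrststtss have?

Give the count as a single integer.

35

drop 0:t onto floor
drop 1:t onto {0:t}
drop 2:r onto {1:t}
drop 3:s onto {2:r}
drop 4:t onto {2:r}
drop 5:s onto {3:s}
drop 6:t onto {4:t}
drop 7:t onto {6:t}
drop 8:s onto {5:s}
drop 9:s onto {8:s}
ground layer = {0:t}
drop-orders for the pieces not yet dropped (sum over which currently-grounded one goes next):
  1 to go: {7} 1  {9} 1
  2 to go: {6,7} 1  {7,9} 2  {8,9} 1
  3 to go: {4,6,7} 1  {5,8,9} 1  {6,7,9} 3  {7,8,9} 3
  4 to go: {3,5,8,9} 1  {4,6,7,9} 4  {5,7,8,9} 4  {6,7,8,9} 6
  5 to go: {3,5,7,8,9} 5  {4,6,7,8,9} 10  {5,6,7,8,9} 10
  6 to go: {3,5,6,7,8,9} 15  {4,5,6,7,8,9} 20
  7 to go: {3,4,5,6,7,8,9} 35
  8 to go: {2,3,4,5,6,7,8,9} 35
  if 0:t drops first: 35 orders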